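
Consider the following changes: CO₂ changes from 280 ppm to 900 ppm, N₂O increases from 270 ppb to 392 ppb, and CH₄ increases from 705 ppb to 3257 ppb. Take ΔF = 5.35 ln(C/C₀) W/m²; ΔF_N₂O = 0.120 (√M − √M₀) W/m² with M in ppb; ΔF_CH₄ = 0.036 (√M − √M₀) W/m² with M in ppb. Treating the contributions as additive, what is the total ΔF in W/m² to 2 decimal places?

ΔF = 7.75 W/m²

CO₂: 5.35 × ln(900/280) = 5.35 × ln(3.21429) = 5.35 × 1.16761 = 6.2467 W/m².
N₂O: 0.120 × (√392 − √270) = 0.120 × (19.7990 − 16.4317) = 0.120 × 3.3673 = 0.4041 W/m².
CH₄: 0.036 × (√3257 − √705) = 0.036 × (57.0701 − 26.5518) = 0.036 × 30.5183 = 1.0987 W/m².
Total ΔF = 6.2467 + 0.4041 + 1.0987 = 7.7495 W/m².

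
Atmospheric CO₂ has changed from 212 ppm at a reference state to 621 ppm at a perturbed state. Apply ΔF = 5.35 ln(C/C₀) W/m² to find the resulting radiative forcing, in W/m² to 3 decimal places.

ΔF = 5.750 W/m²

CO₂: 5.35 × ln(621/212) = 5.35 × ln(2.92925) = 5.35 × 1.07475 = 5.7499 W/m².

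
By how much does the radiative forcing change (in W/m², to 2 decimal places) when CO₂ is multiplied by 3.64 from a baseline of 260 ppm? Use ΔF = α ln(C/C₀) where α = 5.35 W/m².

Because the forcing depends only on the ratio C/C₀, the initial concentration does not enter.
ΔF = 5.35 × ln(3.64) = 5.35 × 1.29198 = 6.9121 W/m².

ΔF = 6.91 W/m²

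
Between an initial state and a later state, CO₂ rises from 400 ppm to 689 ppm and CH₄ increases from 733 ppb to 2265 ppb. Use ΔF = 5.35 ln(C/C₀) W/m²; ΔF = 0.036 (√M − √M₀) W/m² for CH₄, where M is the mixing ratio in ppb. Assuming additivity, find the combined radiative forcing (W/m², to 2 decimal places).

ΔF = 3.65 W/m²

CO₂: 5.35 × ln(689/400) = 5.35 × ln(1.72250) = 5.35 × 0.54378 = 2.9092 W/m².
CH₄: 0.036 × (√2265 − √733) = 0.036 × (47.5920 − 27.0740) = 0.036 × 20.5180 = 0.7386 W/m².
Total ΔF = 2.9092 + 0.7386 = 3.6478 W/m².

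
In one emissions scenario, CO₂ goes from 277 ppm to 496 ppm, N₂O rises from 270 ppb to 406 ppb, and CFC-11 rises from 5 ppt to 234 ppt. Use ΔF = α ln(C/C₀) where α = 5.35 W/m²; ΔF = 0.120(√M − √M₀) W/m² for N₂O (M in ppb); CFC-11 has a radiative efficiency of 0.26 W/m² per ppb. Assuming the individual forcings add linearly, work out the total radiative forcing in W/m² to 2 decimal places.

ΔF = 3.62 W/m²

CO₂: 5.35 × ln(496/277) = 5.35 × ln(1.79061) = 5.35 × 0.58256 = 3.1167 W/m².
N₂O: 0.120 × (√406 − √270) = 0.120 × (20.1494 − 16.4317) = 0.120 × 3.7177 = 0.4461 W/m².
CFC-11: Δ = 234 − 5 = 229 ppt = 0.229 ppb; ΔF = 0.26 × 0.229 = 0.0595 W/m².
Total ΔF = 3.1167 + 0.4461 + 0.0595 = 3.6223 W/m².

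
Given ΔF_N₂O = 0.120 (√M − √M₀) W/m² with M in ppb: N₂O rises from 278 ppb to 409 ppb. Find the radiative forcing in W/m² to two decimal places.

ΔF = 0.43 W/m²

N₂O: 0.120 × (√409 − √278) = 0.120 × (20.2237 − 16.6733) = 0.120 × 3.5504 = 0.4260 W/m².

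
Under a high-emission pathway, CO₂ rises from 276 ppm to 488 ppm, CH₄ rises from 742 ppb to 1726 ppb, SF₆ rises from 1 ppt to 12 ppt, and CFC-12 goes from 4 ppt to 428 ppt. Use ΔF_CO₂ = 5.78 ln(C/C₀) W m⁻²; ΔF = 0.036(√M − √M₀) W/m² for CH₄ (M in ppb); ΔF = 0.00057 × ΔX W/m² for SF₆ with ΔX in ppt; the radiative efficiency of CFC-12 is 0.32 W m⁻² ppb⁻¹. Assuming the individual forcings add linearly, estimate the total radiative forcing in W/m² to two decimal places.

CO₂: 5.78 × ln(488/276) = 5.78 × ln(1.76812) = 5.78 × 0.56992 = 3.2941 W/m².
CH₄: 0.036 × (√1726 − √742) = 0.036 × (41.5452 − 27.2397) = 0.036 × 14.3055 = 0.5150 W/m².
SF₆: ΔF = 0.00057 × (12 − 1) = 0.00057 × 11 = 0.0063 W/m².
CFC-12: Δ = 428 − 4 = 424 ppt = 0.424 ppb; ΔF = 0.32 × 0.424 = 0.1357 W/m².
Total ΔF = 3.2941 + 0.5150 + 0.0063 + 0.1357 = 3.9511 W/m².

ΔF = 3.95 W/m²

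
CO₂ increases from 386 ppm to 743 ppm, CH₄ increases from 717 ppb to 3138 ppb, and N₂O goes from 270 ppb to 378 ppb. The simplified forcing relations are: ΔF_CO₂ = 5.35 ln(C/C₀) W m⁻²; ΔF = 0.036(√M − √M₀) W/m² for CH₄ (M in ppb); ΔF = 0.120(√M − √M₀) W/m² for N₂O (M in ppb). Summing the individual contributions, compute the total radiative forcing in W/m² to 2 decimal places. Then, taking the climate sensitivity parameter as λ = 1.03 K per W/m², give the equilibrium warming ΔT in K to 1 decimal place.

ΔF = 4.92 W/m²; ΔT = 5.1 K

CO₂: 5.35 × ln(743/386) = 5.35 × ln(1.92487) = 5.35 × 0.65486 = 3.5035 W/m².
CH₄: 0.036 × (√3138 − √717) = 0.036 × (56.0179 − 26.7769) = 0.036 × 29.2410 = 1.0527 W/m².
N₂O: 0.120 × (√378 − √270) = 0.120 × (19.4422 − 16.4317) = 0.120 × 3.0105 = 0.3613 W/m².
Total ΔF = 3.5035 + 1.0527 + 0.3613 = 4.9175 W/m².
ΔT = λ ΔF = 1.03 × 4.92 = 5.0676 K.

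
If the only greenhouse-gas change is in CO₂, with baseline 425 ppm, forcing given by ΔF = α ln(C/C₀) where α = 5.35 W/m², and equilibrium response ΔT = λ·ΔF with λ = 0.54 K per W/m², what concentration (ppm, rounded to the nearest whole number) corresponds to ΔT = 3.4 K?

Required forcing: ΔF = ΔT/λ = 3.4/0.54 = 6.2963 W/m².
Then ln(C/425) = ΔF/5.35 = 6.2963/5.35 = 1.17688.
So C = 425 × e^1.17688 = 425 × 3.24424 = 1378.80 ppm.

C ≈ 1379 ppm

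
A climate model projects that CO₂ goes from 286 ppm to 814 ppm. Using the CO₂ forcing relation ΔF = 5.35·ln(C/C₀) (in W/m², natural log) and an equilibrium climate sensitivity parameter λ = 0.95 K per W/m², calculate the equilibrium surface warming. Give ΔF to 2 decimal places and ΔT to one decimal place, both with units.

ΔF = 5.60 W/m²; ΔT = 5.3 K

CO₂: 5.35 × ln(814/286) = 5.35 × ln(2.84615) = 5.35 × 1.04597 = 5.5959 W/m².
ΔT = λ ΔF = 0.95 × 5.60 = 5.3200 K.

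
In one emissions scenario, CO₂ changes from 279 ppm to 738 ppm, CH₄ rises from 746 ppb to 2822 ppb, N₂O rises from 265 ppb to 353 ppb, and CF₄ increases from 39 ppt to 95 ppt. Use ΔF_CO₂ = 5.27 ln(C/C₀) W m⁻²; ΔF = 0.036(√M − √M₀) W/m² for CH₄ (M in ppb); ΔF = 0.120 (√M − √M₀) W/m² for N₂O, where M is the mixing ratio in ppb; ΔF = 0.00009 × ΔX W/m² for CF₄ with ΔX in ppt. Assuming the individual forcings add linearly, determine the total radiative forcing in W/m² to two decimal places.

CO₂: 5.27 × ln(738/279) = 5.27 × ln(2.64516) = 5.27 × 0.97273 = 5.1263 W/m².
CH₄: 0.036 × (√2822 − √746) = 0.036 × (53.1225 − 27.3130) = 0.036 × 25.8095 = 0.9291 W/m².
N₂O: 0.120 × (√353 − √265) = 0.120 × (18.7883 − 16.2788) = 0.120 × 2.5095 = 0.3011 W/m².
CF₄: ΔF = 0.00009 × (95 − 39) = 0.00009 × 56 = 0.0050 W/m².
Total ΔF = 5.1263 + 0.9291 + 0.3011 + 0.0050 = 6.3615 W/m².

ΔF = 6.36 W/m²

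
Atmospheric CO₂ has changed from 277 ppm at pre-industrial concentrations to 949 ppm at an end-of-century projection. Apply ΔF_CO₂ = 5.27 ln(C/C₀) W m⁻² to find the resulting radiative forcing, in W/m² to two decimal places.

ΔF = 6.49 W/m²

CO₂: 5.27 × ln(949/277) = 5.27 × ln(3.42599) = 5.27 × 1.23139 = 6.4894 W/m².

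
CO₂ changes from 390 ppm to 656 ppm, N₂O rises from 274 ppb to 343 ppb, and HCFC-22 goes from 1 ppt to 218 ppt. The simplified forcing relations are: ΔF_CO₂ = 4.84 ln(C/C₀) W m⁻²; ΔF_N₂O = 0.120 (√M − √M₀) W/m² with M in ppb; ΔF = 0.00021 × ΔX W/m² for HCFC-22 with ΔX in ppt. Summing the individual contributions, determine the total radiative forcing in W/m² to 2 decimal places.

ΔF = 2.80 W/m²

CO₂: 4.84 × ln(656/390) = 4.84 × ln(1.68205) = 4.84 × 0.52001 = 2.5168 W/m².
N₂O: 0.120 × (√343 − √274) = 0.120 × (18.5203 − 16.5529) = 0.120 × 1.9674 = 0.2361 W/m².
HCFC-22: ΔF = 0.00021 × (218 − 1) = 0.00021 × 217 = 0.0456 W/m².
Total ΔF = 2.5168 + 0.2361 + 0.0456 = 2.7985 W/m².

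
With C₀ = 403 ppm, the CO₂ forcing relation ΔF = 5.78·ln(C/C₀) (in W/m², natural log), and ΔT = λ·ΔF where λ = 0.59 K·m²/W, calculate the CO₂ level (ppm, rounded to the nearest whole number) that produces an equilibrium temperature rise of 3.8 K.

Required forcing: ΔF = ΔT/λ = 3.8/0.59 = 6.4407 W/m².
Then ln(C/403) = ΔF/5.78 = 6.4407/5.78 = 1.11431.
So C = 403 × e^1.11431 = 403 × 3.04746 = 1228.13 ppm.

C ≈ 1228 ppm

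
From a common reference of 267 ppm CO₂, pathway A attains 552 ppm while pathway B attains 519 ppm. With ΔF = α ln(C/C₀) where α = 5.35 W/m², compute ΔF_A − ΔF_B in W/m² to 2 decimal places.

ΔF_A = 5.35 ln(552/267) = 5.35 × 0.72630 = 3.8857 W/m².
ΔF_B = 5.35 ln(519/267) = 5.35 × 0.66466 = 3.5559 W/m².
Difference: 3.8857 − 3.5559 = 0.3298 W/m².
(Equivalently, ΔF_A − ΔF_B = 5.35 ln(552/519) = 5.35 × 0.06164 = 0.3298 W/m².)

ΔF_A − ΔF_B = 0.33 W/m²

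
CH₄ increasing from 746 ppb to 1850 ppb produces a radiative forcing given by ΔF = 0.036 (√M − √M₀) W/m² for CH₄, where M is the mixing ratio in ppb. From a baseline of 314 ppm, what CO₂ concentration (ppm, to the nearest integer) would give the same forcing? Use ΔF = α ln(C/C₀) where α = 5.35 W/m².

CH₄ forcing: 0.036 × (√1850 − √746) = 0.036 × (43.0116 − 27.3130) = 0.036 × 15.6986 = 0.56515 W/m².
Set 5.35 ln(C/314) = 0.56515: ln(C/314) = 0.56515/5.35 = 0.10564, so C = 314 × e^0.10564 = 314 × 1.11142 = 348.99 ppm.

C ≈ 349 ppm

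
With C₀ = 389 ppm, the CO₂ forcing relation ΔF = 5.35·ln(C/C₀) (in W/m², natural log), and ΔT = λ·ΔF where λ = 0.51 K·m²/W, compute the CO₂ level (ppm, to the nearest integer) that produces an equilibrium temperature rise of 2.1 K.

C ≈ 840 ppm

Required forcing: ΔF = ΔT/λ = 2.1/0.51 = 4.1176 W/m².
Then ln(C/389) = ΔF/5.35 = 4.1176/5.35 = 0.76964.
So C = 389 × e^0.76964 = 389 × 2.15899 = 839.85 ppm.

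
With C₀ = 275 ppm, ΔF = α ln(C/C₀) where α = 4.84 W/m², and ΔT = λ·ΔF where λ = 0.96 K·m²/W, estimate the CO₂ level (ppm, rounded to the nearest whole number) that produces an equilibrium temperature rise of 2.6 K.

C ≈ 481 ppm

Required forcing: ΔF = ΔT/λ = 2.6/0.96 = 2.7083 W/m².
Then ln(C/275) = ΔF/4.84 = 2.7083/4.84 = 0.55957.
So C = 275 × e^0.55957 = 275 × 1.74992 = 481.23 ppm.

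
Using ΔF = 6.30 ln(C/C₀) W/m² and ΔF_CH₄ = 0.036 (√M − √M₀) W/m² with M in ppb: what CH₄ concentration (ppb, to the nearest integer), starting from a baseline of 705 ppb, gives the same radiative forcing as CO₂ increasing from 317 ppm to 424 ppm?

CO₂ forcing: 6.30 × ln(424/317) = 6.30 × 0.290832 = 1.83224 W/m².
Set 0.036(√M − √705) = 1.83224: √M = 1.83224/0.036 + √705 = 50.8956 + 26.5518 = 77.4474.
M = (77.4474)² = 5998.10 ppb.

M ≈ 5998 ppb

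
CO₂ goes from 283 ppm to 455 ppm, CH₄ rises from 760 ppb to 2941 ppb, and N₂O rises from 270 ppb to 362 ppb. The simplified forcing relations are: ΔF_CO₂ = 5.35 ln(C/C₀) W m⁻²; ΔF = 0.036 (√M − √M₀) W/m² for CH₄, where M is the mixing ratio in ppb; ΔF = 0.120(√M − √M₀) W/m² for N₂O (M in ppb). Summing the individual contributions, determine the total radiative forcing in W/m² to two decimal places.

CO₂: 5.35 × ln(455/283) = 5.35 × ln(1.60777) = 5.35 × 0.47485 = 2.5404 W/m².
CH₄: 0.036 × (√2941 − √760) = 0.036 × (54.2310 − 27.5681) = 0.036 × 26.6629 = 0.9599 W/m².
N₂O: 0.120 × (√362 − √270) = 0.120 × (19.0263 − 16.4317) = 0.120 × 2.5946 = 0.3114 W/m².
Total ΔF = 2.5404 + 0.9599 + 0.3114 = 3.8117 W/m².

ΔF = 3.81 W/m²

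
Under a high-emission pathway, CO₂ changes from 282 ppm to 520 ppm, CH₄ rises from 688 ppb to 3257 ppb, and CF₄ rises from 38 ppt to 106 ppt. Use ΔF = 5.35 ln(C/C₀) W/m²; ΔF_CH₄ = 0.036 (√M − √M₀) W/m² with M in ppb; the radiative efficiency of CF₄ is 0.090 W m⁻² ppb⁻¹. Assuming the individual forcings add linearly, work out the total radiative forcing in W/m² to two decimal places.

ΔF = 4.39 W/m²

CO₂: 5.35 × ln(520/282) = 5.35 × ln(1.84397) = 5.35 × 0.61192 = 3.2738 W/m².
CH₄: 0.036 × (√3257 − √688) = 0.036 × (57.0701 − 26.2298) = 0.036 × 30.8403 = 1.1103 W/m².
CF₄: Δ = 106 − 38 = 68 ppt = 0.068 ppb; ΔF = 0.090 × 0.068 = 0.0061 W/m².
Total ΔF = 3.2738 + 1.1103 + 0.0061 = 4.3902 W/m².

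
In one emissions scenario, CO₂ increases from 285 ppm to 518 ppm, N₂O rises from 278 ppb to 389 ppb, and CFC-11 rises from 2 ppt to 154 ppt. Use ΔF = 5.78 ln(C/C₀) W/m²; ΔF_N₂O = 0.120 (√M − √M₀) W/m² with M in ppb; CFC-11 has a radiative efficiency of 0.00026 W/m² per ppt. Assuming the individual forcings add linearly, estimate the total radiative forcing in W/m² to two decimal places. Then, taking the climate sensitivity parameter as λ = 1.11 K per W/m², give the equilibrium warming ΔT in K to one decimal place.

ΔF = 3.86 W/m²; ΔT = 4.3 K

CO₂: 5.78 × ln(518/285) = 5.78 × ln(1.81754) = 5.78 × 0.59748 = 3.4534 W/m².
N₂O: 0.120 × (√389 − √278) = 0.120 × (19.7231 − 16.6733) = 0.120 × 3.0498 = 0.3660 W/m².
CFC-11: ΔF = 0.00026 × (154 − 2) = 0.00026 × 152 = 0.0395 W/m².
Total ΔF = 3.4534 + 0.3660 + 0.0395 = 3.8589 W/m².
ΔT = λ ΔF = 1.11 × 3.86 = 4.2846 K.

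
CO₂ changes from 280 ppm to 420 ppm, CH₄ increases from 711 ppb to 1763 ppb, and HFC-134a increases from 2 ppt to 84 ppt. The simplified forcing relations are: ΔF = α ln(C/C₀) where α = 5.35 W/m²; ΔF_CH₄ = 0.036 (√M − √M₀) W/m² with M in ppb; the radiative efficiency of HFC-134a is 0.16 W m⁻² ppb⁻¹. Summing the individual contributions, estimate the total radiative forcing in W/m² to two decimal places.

CO₂: 5.35 × ln(420/280) = 5.35 × ln(1.50000) = 5.35 × 0.40547 = 2.1693 W/m².
CH₄: 0.036 × (√1763 − √711) = 0.036 × (41.9881 − 26.6646) = 0.036 × 15.3235 = 0.5516 W/m².
HFC-134a: Δ = 84 − 2 = 82 ppt = 0.082 ppb; ΔF = 0.16 × 0.082 = 0.0131 W/m².
Total ΔF = 2.1693 + 0.5516 + 0.0131 = 2.7340 W/m².

ΔF = 2.73 W/m²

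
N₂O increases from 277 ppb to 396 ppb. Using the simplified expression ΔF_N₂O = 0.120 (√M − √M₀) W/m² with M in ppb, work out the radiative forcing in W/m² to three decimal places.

N₂O: 0.120 × (√396 − √277) = 0.120 × (19.8997 − 16.6433) = 0.120 × 3.2564 = 0.3908 W/m².

ΔF = 0.391 W/m²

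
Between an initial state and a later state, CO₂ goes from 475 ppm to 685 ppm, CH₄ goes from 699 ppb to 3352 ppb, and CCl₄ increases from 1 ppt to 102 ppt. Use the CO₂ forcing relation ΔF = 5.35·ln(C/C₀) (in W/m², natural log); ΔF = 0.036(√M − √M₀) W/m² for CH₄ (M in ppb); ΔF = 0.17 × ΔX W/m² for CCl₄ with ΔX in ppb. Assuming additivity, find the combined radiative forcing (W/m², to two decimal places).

ΔF = 3.11 W/m²

CO₂: 5.35 × ln(685/475) = 5.35 × ln(1.44211) = 5.35 × 0.36611 = 1.9587 W/m².
CH₄: 0.036 × (√3352 − √699) = 0.036 × (57.8965 − 26.4386) = 0.036 × 31.4579 = 1.1325 W/m².
CCl₄: Δ = 102 − 1 = 101 ppt = 0.101 ppb; ΔF = 0.17 × 0.101 = 0.0172 W/m².
Total ΔF = 1.9587 + 1.1325 + 0.0172 = 3.1084 W/m².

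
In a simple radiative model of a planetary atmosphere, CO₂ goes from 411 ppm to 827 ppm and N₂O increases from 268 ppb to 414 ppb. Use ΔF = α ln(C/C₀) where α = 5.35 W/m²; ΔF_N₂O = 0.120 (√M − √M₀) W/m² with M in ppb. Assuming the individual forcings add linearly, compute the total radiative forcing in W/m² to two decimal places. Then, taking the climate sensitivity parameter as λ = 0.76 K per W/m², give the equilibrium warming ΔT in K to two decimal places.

CO₂: 5.35 × ln(827/411) = 5.35 × ln(2.01217) = 5.35 × 0.69921 = 3.7408 W/m².
N₂O: 0.120 × (√414 − √268) = 0.120 × (20.3470 − 16.3707) = 0.120 × 3.9763 = 0.4772 W/m².
Total ΔF = 3.7408 + 0.4772 = 4.2180 W/m².
ΔT = λ ΔF = 0.76 × 4.22 = 3.2072 K.

ΔF = 4.22 W/m²; ΔT = 3.21 K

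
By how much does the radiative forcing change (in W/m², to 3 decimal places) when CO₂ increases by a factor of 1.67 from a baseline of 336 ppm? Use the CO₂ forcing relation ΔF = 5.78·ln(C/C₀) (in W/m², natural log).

ΔF = 5.78 × ln(1.67) = 5.78 × 0.51282 = 2.9641 W/m².

ΔF = 2.964 W/m²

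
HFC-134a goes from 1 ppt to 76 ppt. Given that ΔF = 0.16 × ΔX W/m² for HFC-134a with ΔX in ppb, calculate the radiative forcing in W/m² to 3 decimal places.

ΔF = 0.012 W/m²

HFC-134a: Δ = 76 − 1 = 75 ppt = 0.075 ppb; ΔF = 0.16 × 0.075 = 0.0120 W/m².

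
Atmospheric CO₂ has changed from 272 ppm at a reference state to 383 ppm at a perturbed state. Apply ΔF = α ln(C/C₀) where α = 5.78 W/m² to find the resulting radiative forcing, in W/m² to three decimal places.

CO₂: 5.78 × ln(383/272) = 5.78 × ln(1.40809) = 5.78 × 0.34223 = 1.9781 W/m².

ΔF = 1.978 W/m²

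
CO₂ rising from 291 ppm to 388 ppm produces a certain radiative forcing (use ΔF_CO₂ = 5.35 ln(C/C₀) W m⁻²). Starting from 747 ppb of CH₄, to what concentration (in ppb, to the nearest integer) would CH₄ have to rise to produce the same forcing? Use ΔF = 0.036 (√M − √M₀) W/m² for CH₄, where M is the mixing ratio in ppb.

M ≈ 4912 ppb

CO₂ forcing: 5.35 × ln(388/291) = 5.35 × 0.287682 = 1.53910 W/m².
Set 0.036(√M − √747) = 1.53910: √M = 1.53910/0.036 + √747 = 42.7528 + 27.3313 = 70.0841.
M = (70.0841)² = 4911.78 ppb.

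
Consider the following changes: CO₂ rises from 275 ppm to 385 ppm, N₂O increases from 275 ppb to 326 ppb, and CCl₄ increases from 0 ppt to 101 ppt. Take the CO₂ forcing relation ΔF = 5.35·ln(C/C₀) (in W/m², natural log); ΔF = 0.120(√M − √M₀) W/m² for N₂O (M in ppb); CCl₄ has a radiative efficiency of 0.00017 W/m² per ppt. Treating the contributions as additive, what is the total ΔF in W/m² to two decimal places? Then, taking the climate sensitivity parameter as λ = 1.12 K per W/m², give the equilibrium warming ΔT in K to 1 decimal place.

CO₂: 5.35 × ln(385/275) = 5.35 × ln(1.40000) = 5.35 × 0.33647 = 1.8001 W/m².
N₂O: 0.120 × (√326 − √275) = 0.120 × (18.0555 − 16.5831) = 0.120 × 1.4724 = 0.1767 W/m².
CCl₄: ΔF = 0.00017 × (101 − 0) = 0.00017 × 101 = 0.0172 W/m².
Total ΔF = 1.8001 + 0.1767 + 0.0172 = 1.9940 W/m².
ΔT = λ ΔF = 1.12 × 1.99 = 2.2288 K.

ΔF = 1.99 W/m²; ΔT = 2.2 K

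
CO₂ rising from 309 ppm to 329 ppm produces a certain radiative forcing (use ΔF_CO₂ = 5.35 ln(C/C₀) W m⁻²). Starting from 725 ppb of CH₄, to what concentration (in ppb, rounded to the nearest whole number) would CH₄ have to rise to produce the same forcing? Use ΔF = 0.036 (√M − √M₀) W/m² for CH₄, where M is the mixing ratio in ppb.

CO₂ forcing: 5.35 × ln(329/309) = 5.35 × 0.062716 = 0.33553 W/m².
Set 0.036(√M − √725) = 0.33553: √M = 0.33553/0.036 + √725 = 9.3203 + 26.9258 = 36.2461.
M = (36.2461)² = 1313.78 ppb.

M ≈ 1314 ppb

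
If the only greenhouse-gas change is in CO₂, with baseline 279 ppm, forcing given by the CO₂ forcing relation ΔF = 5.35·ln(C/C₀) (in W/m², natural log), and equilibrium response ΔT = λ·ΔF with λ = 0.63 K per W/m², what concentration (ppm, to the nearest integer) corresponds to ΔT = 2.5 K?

Required forcing: ΔF = ΔT/λ = 2.5/0.63 = 3.9683 W/m².
Then ln(C/279) = ΔF/5.35 = 3.9683/5.35 = 0.74174.
So C = 279 × e^0.74174 = 279 × 2.09959 = 585.79 ppm.

C ≈ 586 ppm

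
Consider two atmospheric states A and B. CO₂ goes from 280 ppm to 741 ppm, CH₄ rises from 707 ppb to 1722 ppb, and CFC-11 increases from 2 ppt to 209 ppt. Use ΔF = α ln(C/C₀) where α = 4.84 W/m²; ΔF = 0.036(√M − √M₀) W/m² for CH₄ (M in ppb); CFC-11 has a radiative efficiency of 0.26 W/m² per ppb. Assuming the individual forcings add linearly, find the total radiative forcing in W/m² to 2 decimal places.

CO₂: 4.84 × ln(741/280) = 4.84 × ln(2.64643) = 4.84 × 0.97321 = 4.7103 W/m².
CH₄: 0.036 × (√1722 − √707) = 0.036 × (41.4970 − 26.5895) = 0.036 × 14.9075 = 0.5367 W/m².
CFC-11: Δ = 209 − 2 = 207 ppt = 0.207 ppb; ΔF = 0.26 × 0.207 = 0.0538 W/m².
Total ΔF = 4.7103 + 0.5367 + 0.0538 = 5.3008 W/m².

ΔF = 5.30 W/m²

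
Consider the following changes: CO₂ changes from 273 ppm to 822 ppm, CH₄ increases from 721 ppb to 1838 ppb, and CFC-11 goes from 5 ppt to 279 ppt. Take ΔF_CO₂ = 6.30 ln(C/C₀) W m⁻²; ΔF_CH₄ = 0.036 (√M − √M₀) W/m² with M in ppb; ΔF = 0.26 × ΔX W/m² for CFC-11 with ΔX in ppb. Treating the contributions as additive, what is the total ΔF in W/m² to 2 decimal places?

ΔF = 7.59 W/m²

CO₂: 6.30 × ln(822/273) = 6.30 × ln(3.01099) = 6.30 × 1.10227 = 6.9443 W/m².
CH₄: 0.036 × (√1838 − √721) = 0.036 × (42.8719 − 26.8514) = 0.036 × 16.0205 = 0.5767 W/m².
CFC-11: Δ = 279 − 5 = 274 ppt = 0.274 ppb; ΔF = 0.26 × 0.274 = 0.0712 W/m².
Total ΔF = 6.9443 + 0.5767 + 0.0712 = 7.5922 W/m².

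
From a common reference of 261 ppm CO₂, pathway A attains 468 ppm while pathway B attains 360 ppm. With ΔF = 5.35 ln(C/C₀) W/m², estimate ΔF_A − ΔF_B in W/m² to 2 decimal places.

ΔF_A = 5.35 ln(468/261) = 5.35 × 0.58395 = 3.1241 W/m².
ΔF_B = 5.35 ln(360/261) = 5.35 × 0.32158 = 1.7205 W/m².
Difference: 3.1241 − 1.7205 = 1.4036 W/m².

ΔF_A − ΔF_B = 1.40 W/m²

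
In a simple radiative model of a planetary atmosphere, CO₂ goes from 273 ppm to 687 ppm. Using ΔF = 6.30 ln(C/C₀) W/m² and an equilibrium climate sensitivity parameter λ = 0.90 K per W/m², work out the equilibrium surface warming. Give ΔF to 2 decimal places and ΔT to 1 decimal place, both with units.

ΔF = 5.81 W/m²; ΔT = 5.2 K

CO₂: 6.30 × ln(687/273) = 6.30 × ln(2.51648) = 6.30 × 0.92286 = 5.8140 W/m².
ΔT = λ ΔF = 0.90 × 5.81 = 5.2290 K.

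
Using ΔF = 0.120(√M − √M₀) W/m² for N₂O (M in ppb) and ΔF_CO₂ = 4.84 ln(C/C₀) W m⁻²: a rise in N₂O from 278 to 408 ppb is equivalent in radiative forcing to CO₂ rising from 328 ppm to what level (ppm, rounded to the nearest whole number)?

N₂O forcing: 0.120 × (√408 − √278) = 0.120 × (20.1990 − 16.6733) = 0.120 × 3.5257 = 0.42308 W/m².
Set 4.84 ln(C/328) = 0.42308: ln(C/328) = 0.42308/4.84 = 0.08741, so C = 328 × e^0.08741 = 328 × 1.09134 = 357.96 ppm.

C ≈ 358 ppm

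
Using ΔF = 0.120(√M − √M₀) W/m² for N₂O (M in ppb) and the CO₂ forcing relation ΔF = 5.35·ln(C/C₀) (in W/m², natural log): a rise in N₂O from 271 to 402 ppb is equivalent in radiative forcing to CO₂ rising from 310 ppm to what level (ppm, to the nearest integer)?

C ≈ 336 ppm

N₂O forcing: 0.120 × (√402 − √271) = 0.120 × (20.0499 − 16.4621) = 0.120 × 3.5878 = 0.43054 W/m².
Set 5.35 ln(C/310) = 0.43054: ln(C/310) = 0.43054/5.35 = 0.08047, so C = 310 × e^0.08047 = 310 × 1.08380 = 335.98 ppm.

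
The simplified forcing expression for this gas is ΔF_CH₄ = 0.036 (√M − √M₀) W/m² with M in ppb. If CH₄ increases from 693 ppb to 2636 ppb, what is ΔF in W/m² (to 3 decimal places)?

CH₄: 0.036 × (√2636 − √693) = 0.036 × (51.3420 − 26.3249) = 0.036 × 25.0171 = 0.9006 W/m².

ΔF = 0.901 W/m²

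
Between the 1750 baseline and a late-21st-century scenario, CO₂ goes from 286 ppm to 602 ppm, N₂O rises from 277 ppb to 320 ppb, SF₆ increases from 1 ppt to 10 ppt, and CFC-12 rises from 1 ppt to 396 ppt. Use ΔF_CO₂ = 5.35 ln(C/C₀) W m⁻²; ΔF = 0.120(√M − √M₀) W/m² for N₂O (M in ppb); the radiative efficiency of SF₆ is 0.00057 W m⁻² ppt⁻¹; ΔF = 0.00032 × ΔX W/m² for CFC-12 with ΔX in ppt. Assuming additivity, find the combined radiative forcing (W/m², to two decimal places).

ΔF = 4.26 W/m²

CO₂: 5.35 × ln(602/286) = 5.35 × ln(2.10490) = 5.35 × 0.74427 = 3.9818 W/m².
N₂O: 0.120 × (√320 − √277) = 0.120 × (17.8885 − 16.6433) = 0.120 × 1.2452 = 0.1494 W/m².
SF₆: ΔF = 0.00057 × (10 − 1) = 0.00057 × 9 = 0.0051 W/m².
CFC-12: ΔF = 0.00032 × (396 − 1) = 0.00032 × 395 = 0.1264 W/m².
Total ΔF = 3.9818 + 0.1494 + 0.0051 + 0.1264 = 4.2627 W/m².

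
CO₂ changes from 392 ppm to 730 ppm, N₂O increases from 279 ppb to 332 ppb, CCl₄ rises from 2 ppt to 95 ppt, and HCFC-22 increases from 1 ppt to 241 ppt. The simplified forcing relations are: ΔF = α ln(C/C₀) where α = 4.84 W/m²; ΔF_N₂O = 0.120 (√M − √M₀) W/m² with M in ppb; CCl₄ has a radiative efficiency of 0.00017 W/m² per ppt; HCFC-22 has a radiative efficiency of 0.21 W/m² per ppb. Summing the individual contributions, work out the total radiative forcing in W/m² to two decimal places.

ΔF = 3.26 W/m²

CO₂: 4.84 × ln(730/392) = 4.84 × ln(1.86224) = 4.84 × 0.62178 = 3.0094 W/m².
N₂O: 0.120 × (√332 − √279) = 0.120 × (18.2209 − 16.7033) = 0.120 × 1.5176 = 0.1821 W/m².
CCl₄: ΔF = 0.00017 × (95 − 2) = 0.00017 × 93 = 0.0158 W/m².
HCFC-22: Δ = 241 − 1 = 240 ppt = 0.240 ppb; ΔF = 0.21 × 0.240 = 0.0504 W/m².
Total ΔF = 3.0094 + 0.1821 + 0.0158 + 0.0504 = 3.2577 W/m².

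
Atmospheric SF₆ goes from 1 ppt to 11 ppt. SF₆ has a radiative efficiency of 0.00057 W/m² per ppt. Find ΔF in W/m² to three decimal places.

ΔF = 0.006 W/m²

SF₆: ΔF = 0.00057 × (11 − 1) = 0.00057 × 10 = 0.0057 W/m².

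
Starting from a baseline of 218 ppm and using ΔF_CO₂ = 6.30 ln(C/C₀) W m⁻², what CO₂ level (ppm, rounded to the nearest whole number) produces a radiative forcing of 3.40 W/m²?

C ≈ 374 ppm

Set 6.30 ln(C/218) = 3.40, so ln(C/218) = 3.40/6.30 = 0.53968.
Then C/218 = e^0.53968 = 1.71546, giving C = 218 × 1.71546 = 373.97 ppm.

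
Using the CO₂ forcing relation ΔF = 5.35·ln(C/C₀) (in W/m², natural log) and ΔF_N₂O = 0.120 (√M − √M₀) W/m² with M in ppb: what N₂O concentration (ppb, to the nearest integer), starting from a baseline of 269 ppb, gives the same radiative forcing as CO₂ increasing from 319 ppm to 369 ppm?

CO₂ forcing: 5.35 × ln(369/319) = 5.35 × 0.145606 = 0.77899 W/m².
Set 0.120(√M − √269) = 0.77899: √M = 0.77899/0.120 + √269 = 6.4916 + 16.4012 = 22.8928.
M = (22.8928)² = 524.08 ppb.

M ≈ 524 ppb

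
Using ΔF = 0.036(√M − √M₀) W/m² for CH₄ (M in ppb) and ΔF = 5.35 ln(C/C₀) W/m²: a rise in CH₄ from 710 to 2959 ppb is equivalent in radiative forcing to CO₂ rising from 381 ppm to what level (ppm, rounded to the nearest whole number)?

CH₄ forcing: 0.036 × (√2959 − √710) = 0.036 × (54.3967 − 26.6458) = 0.036 × 27.7509 = 0.99903 W/m².
Set 5.35 ln(C/381) = 0.99903: ln(C/381) = 0.99903/5.35 = 0.18673, so C = 381 × e^0.18673 = 381 × 1.20530 = 459.22 ppm.

C ≈ 459 ppm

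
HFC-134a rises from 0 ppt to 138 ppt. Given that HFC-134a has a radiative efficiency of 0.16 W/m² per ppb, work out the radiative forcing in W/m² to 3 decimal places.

ΔF = 0.022 W/m²

HFC-134a: Δ = 138 − 0 = 138 ppt = 0.138 ppb; ΔF = 0.16 × 0.138 = 0.0221 W/m².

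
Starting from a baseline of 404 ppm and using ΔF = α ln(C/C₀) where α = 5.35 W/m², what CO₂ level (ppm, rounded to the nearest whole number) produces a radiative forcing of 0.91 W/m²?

C ≈ 479 ppm

Set 5.35 ln(C/404) = 0.91, so ln(C/404) = 0.91/5.35 = 0.17009.
Then C/404 = e^0.17009 = 1.18541, giving C = 404 × 1.18541 = 478.91 ppm.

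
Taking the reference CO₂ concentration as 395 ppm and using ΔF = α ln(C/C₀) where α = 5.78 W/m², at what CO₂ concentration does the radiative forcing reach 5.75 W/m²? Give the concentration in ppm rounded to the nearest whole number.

Set 5.78 ln(C/395) = 5.75, so ln(C/395) = 5.75/5.78 = 0.99481.
Then C/395 = e^0.99481 = 2.70421, giving C = 395 × 2.70421 = 1068.16 ppm.

C ≈ 1068 ppm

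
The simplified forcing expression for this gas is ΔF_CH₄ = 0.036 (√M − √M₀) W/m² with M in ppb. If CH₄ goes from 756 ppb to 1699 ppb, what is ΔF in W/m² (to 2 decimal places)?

CH₄: 0.036 × (√1699 − √756) = 0.036 × (41.2189 − 27.4955) = 0.036 × 13.7234 = 0.4940 W/m².

ΔF = 0.49 W/m²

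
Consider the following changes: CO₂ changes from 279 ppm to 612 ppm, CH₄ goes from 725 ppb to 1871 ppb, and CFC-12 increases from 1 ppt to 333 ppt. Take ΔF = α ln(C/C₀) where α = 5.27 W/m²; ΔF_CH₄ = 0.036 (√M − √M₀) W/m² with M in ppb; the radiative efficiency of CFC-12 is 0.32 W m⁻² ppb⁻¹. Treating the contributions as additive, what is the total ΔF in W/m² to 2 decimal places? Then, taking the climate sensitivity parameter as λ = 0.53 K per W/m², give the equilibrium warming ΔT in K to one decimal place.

CO₂: 5.27 × ln(612/279) = 5.27 × ln(2.19355) = 5.27 × 0.78552 = 4.1397 W/m².
CH₄: 0.036 × (√1871 − √725) = 0.036 × (43.2551 − 26.9258) = 0.036 × 16.3293 = 0.5879 W/m².
CFC-12: Δ = 333 − 1 = 332 ppt = 0.332 ppb; ΔF = 0.32 × 0.332 = 0.1062 W/m².
Total ΔF = 4.1397 + 0.5879 + 0.1062 = 4.8338 W/m².
ΔT = λ ΔF = 0.53 × 4.83 = 2.5599 K.

ΔF = 4.83 W/m²; ΔT = 2.6 K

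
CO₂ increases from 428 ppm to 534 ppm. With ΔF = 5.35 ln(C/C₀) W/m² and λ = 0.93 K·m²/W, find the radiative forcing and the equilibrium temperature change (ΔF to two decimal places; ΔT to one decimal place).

ΔF = 1.18 W/m²; ΔT = 1.1 K

CO₂: 5.35 × ln(534/428) = 5.35 × ln(1.24766) = 5.35 × 0.22127 = 1.1838 W/m².
ΔT = λ ΔF = 0.93 × 1.18 = 1.0974 K.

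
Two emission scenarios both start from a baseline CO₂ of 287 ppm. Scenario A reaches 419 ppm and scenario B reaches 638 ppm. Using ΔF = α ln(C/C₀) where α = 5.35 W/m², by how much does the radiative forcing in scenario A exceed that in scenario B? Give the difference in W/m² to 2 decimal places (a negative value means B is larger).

ΔF_A − ΔF_B = -2.25 W/m²

ΔF_A = 5.35 ln(419/287) = 5.35 × 0.37839 = 2.0244 W/m².
ΔF_B = 5.35 ln(638/287) = 5.35 × 0.79886 = 4.2739 W/m².
Difference: 2.0244 − 4.2739 = -2.2495 W/m².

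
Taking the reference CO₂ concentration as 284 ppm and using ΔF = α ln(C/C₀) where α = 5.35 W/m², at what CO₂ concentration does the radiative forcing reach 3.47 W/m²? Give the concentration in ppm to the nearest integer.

C ≈ 543 ppm

Set 5.35 ln(C/284) = 3.47, so ln(C/284) = 3.47/5.35 = 0.64860.
Then C/284 = e^0.64860 = 1.91286, giving C = 284 × 1.91286 = 543.25 ppm.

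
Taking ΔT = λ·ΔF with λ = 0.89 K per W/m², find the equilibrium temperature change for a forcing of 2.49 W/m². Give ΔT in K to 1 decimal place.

ΔT = λ ΔF = 0.89 × 2.49 = 2.2161 K.

ΔT = 2.2 K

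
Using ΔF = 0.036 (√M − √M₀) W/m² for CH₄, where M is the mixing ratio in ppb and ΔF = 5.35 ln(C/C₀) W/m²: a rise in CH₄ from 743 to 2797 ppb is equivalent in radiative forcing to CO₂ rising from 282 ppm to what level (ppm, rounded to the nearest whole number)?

C ≈ 335 ppm

CH₄ forcing: 0.036 × (√2797 − √743) = 0.036 × (52.8867 − 27.2580) = 0.036 × 25.6287 = 0.92263 W/m².
Set 5.35 ln(C/282) = 0.92263: ln(C/282) = 0.92263/5.35 = 0.17245, so C = 282 × e^0.17245 = 282 × 1.18821 = 335.08 ppm.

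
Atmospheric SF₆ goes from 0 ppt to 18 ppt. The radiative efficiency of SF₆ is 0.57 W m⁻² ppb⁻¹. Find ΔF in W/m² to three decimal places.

SF₆: Δ = 18 − 0 = 18 ppt = 0.018 ppb; ΔF = 0.57 × 0.018 = 0.0103 W/m².

ΔF = 0.010 W/m²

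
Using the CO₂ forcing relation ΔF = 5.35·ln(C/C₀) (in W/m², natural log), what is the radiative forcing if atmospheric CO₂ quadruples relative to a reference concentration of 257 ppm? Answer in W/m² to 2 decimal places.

ΔF = 5.35 × ln(4) = 5.35 × 1.38629 = 7.4167 W/m².

ΔF = 7.42 W/m²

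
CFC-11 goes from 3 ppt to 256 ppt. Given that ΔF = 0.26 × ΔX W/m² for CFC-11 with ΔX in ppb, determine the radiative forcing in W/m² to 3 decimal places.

CFC-11: Δ = 256 − 3 = 253 ppt = 0.253 ppb; ΔF = 0.26 × 0.253 = 0.0658 W/m².

ΔF = 0.066 W/m²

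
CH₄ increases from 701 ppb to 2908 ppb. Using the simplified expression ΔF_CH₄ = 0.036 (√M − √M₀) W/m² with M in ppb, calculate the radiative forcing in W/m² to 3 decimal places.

ΔF = 0.988 W/m²

CH₄: 0.036 × (√2908 − √701) = 0.036 × (53.9259 − 26.4764) = 0.036 × 27.4495 = 0.9882 W/m².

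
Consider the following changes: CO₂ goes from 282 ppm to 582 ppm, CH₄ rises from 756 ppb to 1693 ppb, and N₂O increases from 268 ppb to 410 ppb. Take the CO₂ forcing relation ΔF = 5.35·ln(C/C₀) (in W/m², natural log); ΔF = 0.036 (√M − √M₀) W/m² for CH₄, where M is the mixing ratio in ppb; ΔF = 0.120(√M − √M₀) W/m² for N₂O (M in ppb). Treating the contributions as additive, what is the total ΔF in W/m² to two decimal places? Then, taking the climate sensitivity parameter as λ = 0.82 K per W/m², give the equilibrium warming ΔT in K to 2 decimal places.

CO₂: 5.35 × ln(582/282) = 5.35 × ln(2.06383) = 5.35 × 0.72456 = 3.8764 W/m².
CH₄: 0.036 × (√1693 − √756) = 0.036 × (41.1461 − 27.4955) = 0.036 × 13.6506 = 0.4914 W/m².
N₂O: 0.120 × (√410 − √268) = 0.120 × (20.2485 − 16.3707) = 0.120 × 3.8778 = 0.4653 W/m².
Total ΔF = 3.8764 + 0.4914 + 0.4653 = 4.8331 W/m².
ΔT = λ ΔF = 0.82 × 4.83 = 3.9606 K.

ΔF = 4.83 W/m²; ΔT = 3.96 K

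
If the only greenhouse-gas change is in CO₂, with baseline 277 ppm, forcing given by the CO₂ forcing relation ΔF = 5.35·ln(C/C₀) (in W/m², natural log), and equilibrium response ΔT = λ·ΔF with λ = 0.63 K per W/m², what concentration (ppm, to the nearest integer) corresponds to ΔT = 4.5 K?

C ≈ 1053 ppm

Required forcing: ΔF = ΔT/λ = 4.5/0.63 = 7.1429 W/m².
Then ln(C/277) = ΔF/5.35 = 7.1429/5.35 = 1.33512.
So C = 277 × e^1.33512 = 277 × 3.80045 = 1052.72 ppm.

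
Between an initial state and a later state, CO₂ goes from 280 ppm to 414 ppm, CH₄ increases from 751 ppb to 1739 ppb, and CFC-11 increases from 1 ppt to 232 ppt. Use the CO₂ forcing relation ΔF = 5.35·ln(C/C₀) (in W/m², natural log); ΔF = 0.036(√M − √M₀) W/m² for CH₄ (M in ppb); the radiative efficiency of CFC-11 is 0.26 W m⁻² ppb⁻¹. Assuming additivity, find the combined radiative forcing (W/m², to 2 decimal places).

ΔF = 2.67 W/m²

CO₂: 5.35 × ln(414/280) = 5.35 × ln(1.47857) = 5.35 × 0.39108 = 2.0923 W/m².
CH₄: 0.036 × (√1739 − √751) = 0.036 × (41.7013 − 27.4044) = 0.036 × 14.2969 = 0.5147 W/m².
CFC-11: Δ = 232 − 1 = 231 ppt = 0.231 ppb; ΔF = 0.26 × 0.231 = 0.0601 W/m².
Total ΔF = 2.0923 + 0.5147 + 0.0601 = 2.6671 W/m².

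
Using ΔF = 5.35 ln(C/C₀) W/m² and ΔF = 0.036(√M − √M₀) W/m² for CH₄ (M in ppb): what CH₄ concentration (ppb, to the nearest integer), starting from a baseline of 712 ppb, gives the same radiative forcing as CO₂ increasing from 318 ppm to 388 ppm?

CO₂ forcing: 5.35 × ln(388/318) = 5.35 × 0.198954 = 1.06440 W/m².
Set 0.036(√M − √712) = 1.06440: √M = 1.06440/0.036 + √712 = 29.5667 + 26.6833 = 56.2500.
M = (56.2500)² = 3164.06 ppb.

M ≈ 3164 ppb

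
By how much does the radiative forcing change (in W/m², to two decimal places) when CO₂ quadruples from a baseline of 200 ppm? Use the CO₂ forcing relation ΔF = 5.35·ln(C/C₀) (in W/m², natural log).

ΔF = 7.42 W/m²

ΔF = 5.35 × ln(4) = 5.35 × 1.38629 = 7.4167 W/m².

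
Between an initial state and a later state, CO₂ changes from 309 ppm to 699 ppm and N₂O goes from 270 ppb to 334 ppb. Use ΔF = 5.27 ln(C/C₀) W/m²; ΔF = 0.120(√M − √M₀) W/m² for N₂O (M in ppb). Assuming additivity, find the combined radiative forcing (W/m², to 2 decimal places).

ΔF = 4.52 W/m²

CO₂: 5.27 × ln(699/309) = 5.27 × ln(2.26214) = 5.27 × 0.81631 = 4.3020 W/m².
N₂O: 0.120 × (√334 − √270) = 0.120 × (18.2757 − 16.4317) = 0.120 × 1.8440 = 0.2213 W/m².
Total ΔF = 4.3020 + 0.2213 = 4.5233 W/m².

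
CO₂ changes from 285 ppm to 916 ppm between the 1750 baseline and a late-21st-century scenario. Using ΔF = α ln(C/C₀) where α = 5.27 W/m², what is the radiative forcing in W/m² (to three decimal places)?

CO₂ absorption bands are partially saturated, so forcing scales with the logarithm of the concentration ratio.
CO₂: 5.27 × ln(916/285) = 5.27 × ln(3.21404) = 5.27 × 1.16753 = 6.1529 W/m².

ΔF = 6.153 W/m²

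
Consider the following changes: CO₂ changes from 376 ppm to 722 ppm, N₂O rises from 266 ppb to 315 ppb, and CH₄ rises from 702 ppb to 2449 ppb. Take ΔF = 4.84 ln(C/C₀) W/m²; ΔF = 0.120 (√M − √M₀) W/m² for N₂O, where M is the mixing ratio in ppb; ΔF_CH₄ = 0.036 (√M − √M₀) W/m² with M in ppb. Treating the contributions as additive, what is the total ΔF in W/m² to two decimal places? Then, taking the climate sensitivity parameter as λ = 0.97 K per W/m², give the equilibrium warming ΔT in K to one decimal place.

ΔF = 4.16 W/m²; ΔT = 4.0 K

CO₂: 4.84 × ln(722/376) = 4.84 × ln(1.92021) = 4.84 × 0.65243 = 3.1578 W/m².
N₂O: 0.120 × (√315 − √266) = 0.120 × (17.7482 − 16.3095) = 0.120 × 1.4387 = 0.1726 W/m².
CH₄: 0.036 × (√2449 − √702) = 0.036 × (49.4874 − 26.4953) = 0.036 × 22.9921 = 0.8277 W/m².
Total ΔF = 3.1578 + 0.1726 + 0.8277 = 4.1581 W/m².
ΔT = λ ΔF = 0.97 × 4.16 = 4.0352 K.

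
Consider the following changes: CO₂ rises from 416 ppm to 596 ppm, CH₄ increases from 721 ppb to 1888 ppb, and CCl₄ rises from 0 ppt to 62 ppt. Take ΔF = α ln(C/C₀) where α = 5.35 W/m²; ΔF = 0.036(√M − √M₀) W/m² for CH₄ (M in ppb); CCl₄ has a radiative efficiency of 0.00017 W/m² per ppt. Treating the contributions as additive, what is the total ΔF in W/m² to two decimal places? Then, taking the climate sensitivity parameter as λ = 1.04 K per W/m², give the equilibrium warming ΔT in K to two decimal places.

ΔF = 2.53 W/m²; ΔT = 2.63 K

CO₂: 5.35 × ln(596/416) = 5.35 × ln(1.43269) = 5.35 × 0.35955 = 1.9236 W/m².
CH₄: 0.036 × (√1888 − √721) = 0.036 × (43.4511 − 26.8514) = 0.036 × 16.5997 = 0.5976 W/m².
CCl₄: ΔF = 0.00017 × (62 − 0) = 0.00017 × 62 = 0.0105 W/m².
Total ΔF = 1.9236 + 0.5976 + 0.0105 = 2.5317 W/m².
ΔT = λ ΔF = 1.04 × 2.53 = 2.6312 K.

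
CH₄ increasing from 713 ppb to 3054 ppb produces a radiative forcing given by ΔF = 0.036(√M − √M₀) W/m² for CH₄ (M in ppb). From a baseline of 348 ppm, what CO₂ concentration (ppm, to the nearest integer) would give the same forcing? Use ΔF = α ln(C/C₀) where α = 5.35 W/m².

C ≈ 422 ppm

CH₄ forcing: 0.036 × (√3054 − √713) = 0.036 × (55.2630 − 26.7021) = 0.036 × 28.5609 = 1.02819 W/m².
Set 5.35 ln(C/348) = 1.02819: ln(C/348) = 1.02819/5.35 = 0.19219, so C = 348 × e^0.19219 = 348 × 1.21190 = 421.74 ppm.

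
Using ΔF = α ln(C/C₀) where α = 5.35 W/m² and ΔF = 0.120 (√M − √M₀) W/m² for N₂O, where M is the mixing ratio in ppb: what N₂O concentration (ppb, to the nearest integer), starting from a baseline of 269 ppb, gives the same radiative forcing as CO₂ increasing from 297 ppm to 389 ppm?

CO₂ forcing: 5.35 × ln(389/297) = 5.35 × 0.269847 = 1.44368 W/m².
Set 0.120(√M − √269) = 1.44368: √M = 1.44368/0.120 + √269 = 12.0307 + 16.4012 = 28.4319.
M = (28.4319)² = 808.37 ppb.

M ≈ 808 ppb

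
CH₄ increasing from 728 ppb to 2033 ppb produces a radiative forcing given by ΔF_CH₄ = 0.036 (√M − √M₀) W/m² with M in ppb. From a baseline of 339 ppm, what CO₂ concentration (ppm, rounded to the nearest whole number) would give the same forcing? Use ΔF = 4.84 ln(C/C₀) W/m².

CH₄ forcing: 0.036 × (√2033 − √728) = 0.036 × (45.0888 − 26.9815) = 0.036 × 18.1073 = 0.65186 W/m².
Set 4.84 ln(C/339) = 0.65186: ln(C/339) = 0.65186/4.84 = 0.13468, so C = 339 × e^0.13468 = 339 × 1.14417 = 387.87 ppm.

C ≈ 388 ppm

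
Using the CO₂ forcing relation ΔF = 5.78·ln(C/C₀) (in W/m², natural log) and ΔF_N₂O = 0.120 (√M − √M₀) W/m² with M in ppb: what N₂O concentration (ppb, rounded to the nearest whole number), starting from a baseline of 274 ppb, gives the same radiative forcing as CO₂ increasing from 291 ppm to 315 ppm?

CO₂ forcing: 5.78 × ln(315/291) = 5.78 × 0.079249 = 0.45806 W/m².
Set 0.120(√M − √274) = 0.45806: √M = 0.45806/0.120 + √274 = 3.8172 + 16.5529 = 20.3701.
M = (20.3701)² = 414.94 ppb.

M ≈ 415 ppb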